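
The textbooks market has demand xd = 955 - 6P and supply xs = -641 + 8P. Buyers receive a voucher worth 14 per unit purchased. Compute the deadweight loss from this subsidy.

Deadweight loss = 336

Pre-subsidy: 955 - 6P = -641 + 8P gives P* = 114, x* = 271.
With the rebate, buyers effectively pay Pb = Ps − 14, where Ps is the price sellers receive.
Demand in terms of Ps becomes xd = 955 − 6(Ps − 14) = 1039 - 6Ps. Setting this equal to supply: 1039 - 6Ps = -641 + 8Ps, so Ps = 120.
Buyers pay Pb = 120 − 14 = 106; x' = -641 + 8·120 = 319.
The subsidy expands output by 319 − 271 = 48 past the efficient level; on those units the gap between marginal cost and willingness to pay runs from 0 up to 14.
DWL = ½ × 14 × 48 = 336.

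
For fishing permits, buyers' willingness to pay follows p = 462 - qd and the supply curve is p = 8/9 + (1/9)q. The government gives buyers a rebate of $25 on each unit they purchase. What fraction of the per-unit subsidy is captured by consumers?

Consumer share = 0.9

Pre-subsidy: 462 - q = 8/9 + (1/9)q gives q* = 415 and p* = 47.
With the rebate, buyers effectively pay pb = ps − 25, where ps is the price sellers receive.
On the curves, pb = 462 - q and ps = 8/9 + (1/9)q; the wedge ps − pb = 25 gives 8/9 + (1/9)q − (462 - q) = 25, so q' = 437.5.
Then pb = 462 − 1·437.5 = 24.5 and ps = 8/9 + (1/9)·437.5 = 49.5.
Buyers' price falls by p* − pb = 47 − 24.5 = 22.5; sellers' price rises by ps − p* = 49.5 − 47 = 2.5.
So consumers capture 22.5/25 = 0.9 of each unit of subsidy.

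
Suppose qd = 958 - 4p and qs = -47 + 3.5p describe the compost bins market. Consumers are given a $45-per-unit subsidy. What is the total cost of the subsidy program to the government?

Pre-subsidy: 958 - 4p = -47 + 3.5p gives p* = 134, q* = 422.
With the rebate, buyers effectively pay pb = ps − 45, where ps is the price sellers receive.
Demand in terms of ps becomes qd = 958 − 4(ps − 45) = 1138 - 4ps. Setting this equal to supply: 1138 - 4ps = -47 + 3.5ps, so ps = 158.
Buyers pay pb = 158 − 45 = 113; q' = -47 + 3.5·158 = 506.
Government outlay = subsidy × quantity = 45 × 506 = 22770.

Government cost = $22770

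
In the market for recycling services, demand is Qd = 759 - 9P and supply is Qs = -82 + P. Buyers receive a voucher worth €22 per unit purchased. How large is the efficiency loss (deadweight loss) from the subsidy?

Pre-subsidy: 759 - 9P = -82 + P gives P* = 84.1, Q* = 2.1.
With the rebate, buyers effectively pay Pb = Ps − 22, where Ps is the price sellers receive.
Demand in terms of Ps becomes Qd = 759 − 9(Ps − 22) = 957 - 9Ps. Setting this equal to supply: 957 - 9Ps = -82 + Ps, so Ps = 103.9.
Buyers pay Pb = 103.9 − 22 = 81.9; Q' = -82 + 1·103.9 = 21.9.
The subsidy expands output by 21.9 − 2.1 = 19.8 past the efficient level; on those units the gap between marginal cost and willingness to pay runs from 0 up to 22.
DWL = ½ × 22 × 19.8 = 217.8.

Deadweight loss = €217.8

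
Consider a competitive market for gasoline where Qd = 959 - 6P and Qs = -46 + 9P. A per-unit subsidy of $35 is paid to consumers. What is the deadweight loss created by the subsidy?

Deadweight loss = $2205

Pre-subsidy: 959 - 6P = -46 + 9P gives P* = 67, Q* = 557.
With the rebate, buyers effectively pay Pb = Ps − 35, where Ps is the price sellers receive.
Demand in terms of Ps becomes Qd = 959 − 6(Ps − 35) = 1169 - 6Ps. Setting this equal to supply: 1169 - 6Ps = -46 + 9Ps, so Ps = 81.
Buyers pay Pb = 81 − 35 = 46; Q' = -46 + 9·81 = 683.
The subsidy expands output by 683 − 557 = 126 past the efficient level; on those units the gap between marginal cost and willingness to pay runs from 0 up to 35.
DWL = ½ × 35 × 126 = 2205.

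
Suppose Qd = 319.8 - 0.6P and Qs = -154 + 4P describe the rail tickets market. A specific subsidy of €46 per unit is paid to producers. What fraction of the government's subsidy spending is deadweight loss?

DWL / government spending = 2/47

Pre-subsidy: 319.8 - 0.6P = -154 + 4P gives P* = 103, Q* = 258.
With the subsidy, sellers receive Ps = Pb + 46 for each unit, where Pb is the price buyers pay.
Supply in terms of Pb becomes Qs = -154 + 4(Pb + 46) = 30 + 4Pb. Setting this equal to demand: 319.8 - 0.6Pb = 30 + 4Pb, so Pb = 63.
Sellers receive Ps = 63 + 46 = 109; Q' = 319.8 − 0.6·63 = 282.
ΔCS = ½(258 + 282)(103 − 63) = 10800; ΔPS = ½(258 + 282)(109 − 103) = 1620.
Government spending = 46 × 282 = 12972.
DWL = ½ × 46 × (282 − 258) = 552; fraction = 552 / 12972 = 2/47.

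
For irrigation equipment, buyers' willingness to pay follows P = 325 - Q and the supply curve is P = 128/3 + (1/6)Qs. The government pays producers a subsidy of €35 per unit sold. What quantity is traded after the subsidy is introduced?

Q' = 272

Pre-subsidy: 325 - Q = 128/3 + (1/6)Q gives Q* = 242 and P* = 83.
With the subsidy, sellers receive Ps = Pb + 35 for each unit, where Pb is the price buyers pay.
On the curves, Pb = 325 - Q and Ps = 128/3 + (1/6)Q; the wedge Ps − Pb = 35 gives 128/3 + (1/6)Q − (325 - Q) = 35, so Q' = 272.
Then Pb = 325 − 1·272 = 53 and Ps = 128/3 + (1/6)·272 = 88.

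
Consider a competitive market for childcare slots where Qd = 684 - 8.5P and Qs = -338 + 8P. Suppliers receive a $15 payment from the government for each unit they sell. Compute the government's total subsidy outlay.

Government cost = $3290

Pre-subsidy: 684 - 8.5P = -338 + 8P gives P* = 2044/33, Q* = 5198/33.
With the subsidy, sellers receive Ps = Pb + 15 for each unit, where Pb is the price buyers pay.
Supply in terms of Pb becomes Qs = -338 + 8(Pb + 15) = -218 + 8Pb. Setting this equal to demand: 684 - 8.5Pb = -218 + 8Pb, so Pb = 164/3.
Sellers receive Ps = 164/3 + 15 = 209/3; Q' = 684 − 8.5·(164/3) = 658/3.
Government outlay = subsidy × quantity = 15 × 658/3 = 3290.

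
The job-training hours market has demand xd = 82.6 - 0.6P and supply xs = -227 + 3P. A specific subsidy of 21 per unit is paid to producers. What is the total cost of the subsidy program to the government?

Government cost = 871.5

Pre-subsidy: 82.6 - 0.6P = -227 + 3P gives P* = 86, x* = 31.
With the subsidy, sellers receive Ps = Pb + 21 for each unit, where Pb is the price buyers pay.
Supply in terms of Pb becomes xs = -227 + 3(Pb + 21) = -164 + 3Pb. Setting this equal to demand: 82.6 - 0.6Pb = -164 + 3Pb, so Pb = 68.5.
Sellers receive Ps = 68.5 + 21 = 89.5; x' = 82.6 − 0.6·68.5 = 41.5.
Government outlay = subsidy × quantity = 21 × 41.5 = 871.5.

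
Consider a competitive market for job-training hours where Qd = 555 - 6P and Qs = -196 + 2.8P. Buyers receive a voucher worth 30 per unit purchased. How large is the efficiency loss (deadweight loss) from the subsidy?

Deadweight loss = 9450/11

Pre-subsidy: 555 - 6P = -196 + 2.8P gives P* = 3755/44, Q* = 945/22.
With the rebate, buyers effectively pay Pb = Ps − 30, where Ps is the price sellers receive.
Demand in terms of Ps becomes Qd = 555 − 6(Ps − 30) = 735 - 6Ps. Setting this equal to supply: 735 - 6Ps = -196 + 2.8Ps, so Ps = 4655/44.
Buyers pay Pb = 4655/44 − 30 = 3335/44; Q' = -196 + 2.8·(4655/44) = 2205/22.
The subsidy expands output by 2205/22 − 945/22 = 630/11 past the efficient level; on those units the gap between marginal cost and willingness to pay runs from 0 up to 30.
DWL = ½ × 30 × 630/11 = 9450/11.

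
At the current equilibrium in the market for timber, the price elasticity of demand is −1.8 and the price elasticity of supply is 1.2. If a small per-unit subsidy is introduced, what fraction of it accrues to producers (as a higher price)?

For a small subsidy around the equilibrium, the benefit split depends on the relative slopes, which at a point are proportional to the elasticities.
Buyer share = εs/(εs + |εd|) = 1.2/(1.2 + 1.8) = 0.4; seller share = |εd|/(εs + |εd|) = 0.6.
So producers capture 0.6 of the subsidy.

Producer share = 0.6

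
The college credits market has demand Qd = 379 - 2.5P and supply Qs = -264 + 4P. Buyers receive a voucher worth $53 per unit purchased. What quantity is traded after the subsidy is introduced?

Pre-subsidy: 379 - 2.5P = -264 + 4P gives P* = 1286/13, Q* = 1712/13.
With the rebate, buyers effectively pay Pb = Ps − 53, where Ps is the price sellers receive.
Demand in terms of Ps becomes Qd = 379 − 2.5(Ps − 53) = 511.5 - 2.5Ps. Setting this equal to supply: 511.5 - 2.5Ps = -264 + 4Ps, so Ps = 1551/13.
Buyers pay Pb = 1551/13 − 53 = 862/13; Q' = -264 + 4·(1551/13) = 2772/13.

Q' = 2772/13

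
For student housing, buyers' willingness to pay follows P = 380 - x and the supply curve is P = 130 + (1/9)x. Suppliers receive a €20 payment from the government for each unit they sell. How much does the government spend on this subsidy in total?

Pre-subsidy: 380 - x = 130 + (1/9)x gives x* = 225 and P* = 155.
With the subsidy, sellers receive Ps = Pb + 20 for each unit, where Pb is the price buyers pay.
On the curves, Pb = 380 - x and Ps = 130 + (1/9)x; the wedge Ps − Pb = 20 gives 130 + (1/9)x − (380 - x) = 20, so x' = 243.
Then Pb = 380 − 1·243 = 137 and Ps = 130 + (1/9)·243 = 157.
Government outlay = subsidy × quantity = 20 × 243 = 4860.

Government cost = €4860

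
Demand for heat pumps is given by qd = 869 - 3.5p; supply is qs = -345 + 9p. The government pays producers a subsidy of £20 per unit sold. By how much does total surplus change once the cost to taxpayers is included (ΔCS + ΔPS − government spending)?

Net change in total surplus = -£504

Pre-subsidy: 869 - 3.5p = -345 + 9p gives p* = 97.12, q* = 529.08.
With the subsidy, sellers receive ps = pb + 20 for each unit, where pb is the price buyers pay.
Supply in terms of pb becomes qs = -345 + 9(pb + 20) = -165 + 9pb. Setting this equal to demand: 869 - 3.5pb = -165 + 9pb, so pb = 82.72.
Sellers receive ps = 82.72 + 20 = 102.72; q' = 869 − 3.5·82.72 = 579.48.
ΔCS = ½(529.08 + 579.48)(97.12 − 82.72) = 7981.632; ΔPS = ½(529.08 + 579.48)(102.72 − 97.12) = 3103.968.
Government spending = 20 × 579.48 = 11589.6.
Net change = 7981.632 + 3103.968 − 11589.6 = -504. The loss equals the DWL triangle ½·20·50.4.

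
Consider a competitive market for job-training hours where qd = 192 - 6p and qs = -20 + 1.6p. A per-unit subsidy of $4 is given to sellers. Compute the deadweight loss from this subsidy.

Deadweight loss = 192/19

Pre-subsidy: 192 - 6p = -20 + 1.6p gives p* = 530/19, q* = 468/19.
With the subsidy, sellers receive ps = pb + 4 for each unit, where pb is the price buyers pay.
Supply in terms of pb becomes qs = -20 + 1.6(pb + 4) = -13.6 + 1.6pb. Setting this equal to demand: 192 - 6pb = -13.6 + 1.6pb, so pb = 514/19.
Sellers receive ps = 514/19 + 4 = 590/19; q' = 192 − 6·(514/19) = 564/19.
The subsidy expands output by 564/19 − 468/19 = 96/19 past the efficient level; on those units the gap between marginal cost and willingness to pay runs from 0 up to 4.
DWL = ½ × 4 × 96/19 = 192/19.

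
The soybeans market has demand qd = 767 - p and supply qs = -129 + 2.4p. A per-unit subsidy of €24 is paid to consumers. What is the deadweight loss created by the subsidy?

Deadweight loss = 3456/17

Pre-subsidy: 767 - p = -129 + 2.4p gives p* = 4480/17, q* = 8559/17.
With the rebate, buyers effectively pay pb = ps − 24, where ps is the price sellers receive.
Demand in terms of ps becomes qd = 767 − 1(ps − 24) = 791 - ps. Setting this equal to supply: 791 - ps = -129 + 2.4ps, so ps = 4600/17.
Buyers pay pb = 4600/17 − 24 = 4192/17; q' = -129 + 2.4·(4600/17) = 8847/17.
The subsidy expands output by 8847/17 − 8559/17 = 288/17 past the efficient level; on those units the gap between marginal cost and willingness to pay runs from 0 up to 24.
DWL = ½ × 24 × 288/17 = 3456/17.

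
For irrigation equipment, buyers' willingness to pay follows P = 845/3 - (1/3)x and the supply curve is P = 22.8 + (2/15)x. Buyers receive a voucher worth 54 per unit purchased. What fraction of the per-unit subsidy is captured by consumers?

Pre-subsidy: 845/3 - (1/3)x = 22.8 + (2/15)x gives x* = 3883/7 and P* = 2032/21.
With the rebate, buyers effectively pay Pb = Ps − 54, where Ps is the price sellers receive.
On the curves, Pb = 845/3 - (1/3)x and Ps = 22.8 + (2/15)x; the wedge Ps − Pb = 54 gives 22.8 + (2/15)x − (845/3 - (1/3)x) = 54, so x' = 4693/7.
Then Pb = 845/3 − (1/3)·(4693/7) = 1222/21 and Ps = 22.8 + (2/15)·(4693/7) = 2356/21.
Buyers' price falls by P* − Pb = 2032/21 − 1222/21 = 270/7; sellers' price rises by Ps − P* = 2356/21 − 2032/21 = 108/7.
So consumers capture (270/7)/54 = 5/7 of each unit of subsidy.

Consumer share = 5/7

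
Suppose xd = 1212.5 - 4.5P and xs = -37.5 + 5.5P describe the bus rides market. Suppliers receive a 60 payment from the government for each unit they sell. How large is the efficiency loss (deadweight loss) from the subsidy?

Pre-subsidy: 1212.5 - 4.5P = -37.5 + 5.5P gives P* = 125, x* = 650.
With the subsidy, sellers receive Ps = Pb + 60 for each unit, where Pb is the price buyers pay.
Supply in terms of Pb becomes xs = -37.5 + 5.5(Pb + 60) = 292.5 + 5.5Pb. Setting this equal to demand: 1212.5 - 4.5Pb = 292.5 + 5.5Pb, so Pb = 92.
Sellers receive Ps = 92 + 60 = 152; x' = 1212.5 − 4.5·92 = 798.5.
The subsidy expands output by 798.5 − 650 = 148.5 past the efficient level; on those units the gap between marginal cost and willingness to pay runs from 0 up to 60.
DWL = ½ × 60 × 148.5 = 4455.

Deadweight loss = 4455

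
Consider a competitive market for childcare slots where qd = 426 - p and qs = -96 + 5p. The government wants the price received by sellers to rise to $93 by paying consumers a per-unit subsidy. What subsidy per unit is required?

At a seller price of 93, quantity supplied is -96 + 5·93 = 369.
Buyers absorb 369 only when they pay pb with 426 − 1·pb = 369, i.e. pb = 57.
s = ps − pb = 93 − 57 = 36.

Required subsidy s = $36 per unit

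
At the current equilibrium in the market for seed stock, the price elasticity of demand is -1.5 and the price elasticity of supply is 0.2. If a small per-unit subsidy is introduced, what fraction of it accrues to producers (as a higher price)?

For a small subsidy around the equilibrium, the benefit split depends on the relative slopes, which at a point are proportional to the elasticities.
Buyer share = εs/(εs + |εd|) = 0.2/(0.2 + 1.5) = 2/17; seller share = |εd|/(εs + |εd|) = 15/17.
So producers capture 15/17 of the subsidy.

Producer share = 15/17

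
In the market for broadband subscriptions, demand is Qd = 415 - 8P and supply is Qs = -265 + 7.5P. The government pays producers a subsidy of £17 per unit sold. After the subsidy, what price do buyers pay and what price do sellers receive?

Pre-subsidy: 415 - 8P = -265 + 7.5P gives P* = 1360/31, Q* = 1985/31.
With the subsidy, sellers receive Ps = Pb + 17 for each unit, where Pb is the price buyers pay.
Supply in terms of Pb becomes Qs = -265 + 7.5(Pb + 17) = -137.5 + 7.5Pb. Setting this equal to demand: 415 - 8Pb = -137.5 + 7.5Pb, so Pb = 1105/31.
Sellers receive Ps = 1105/31 + 17 = 1632/31; Q' = 415 − 8·(1105/31) = 4025/31.

Buyers pay 1105/31; sellers receive 1632/31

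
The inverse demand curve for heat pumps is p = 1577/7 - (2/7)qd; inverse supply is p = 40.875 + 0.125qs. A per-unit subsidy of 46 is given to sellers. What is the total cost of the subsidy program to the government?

Pre-subsidy: 1577/7 - (2/7)q = 40.875 + 0.125q gives q* = 449 and p* = 97.
With the subsidy, sellers receive ps = pb + 46 for each unit, where pb is the price buyers pay.
On the curves, pb = 1577/7 - (2/7)q and ps = 40.875 + 0.125q; the wedge ps − pb = 46 gives 40.875 + 0.125q − (1577/7 - (2/7)q) = 46, so q' = 561.
Then pb = 1577/7 − (2/7)·561 = 65 and ps = 40.875 + 0.125·561 = 111.
Government outlay = subsidy × quantity = 46 × 561 = 25806.

Government cost = 25806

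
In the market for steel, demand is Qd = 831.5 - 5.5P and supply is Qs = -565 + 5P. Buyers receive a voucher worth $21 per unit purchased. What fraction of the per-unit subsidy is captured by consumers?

Consumer share = 10/21

Pre-subsidy: 831.5 - 5.5P = -565 + 5P gives P* = 133, Q* = 100.
With the rebate, buyers effectively pay Pb = Ps − 21, where Ps is the price sellers receive.
Demand in terms of Ps becomes Qd = 831.5 − 5.5(Ps − 21) = 947 - 5.5Ps. Setting this equal to supply: 947 - 5.5Ps = -565 + 5Ps, so Ps = 144.
Buyers pay Pb = 144 − 21 = 123; Q' = -565 + 5·144 = 155.
Buyers' price falls by P* − Pb = 133 − 123 = 10; sellers' price rises by Ps − P* = 144 − 133 = 11.
So consumers capture 10/21 = 10/21 of each unit of subsidy.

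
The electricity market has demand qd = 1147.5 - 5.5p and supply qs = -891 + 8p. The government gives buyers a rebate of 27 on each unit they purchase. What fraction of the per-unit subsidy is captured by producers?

Producer share = 11/27

Pre-subsidy: 1147.5 - 5.5p = -891 + 8p gives p* = 151, q* = 317.
With the rebate, buyers effectively pay pb = ps − 27, where ps is the price sellers receive.
Demand in terms of ps becomes qd = 1147.5 − 5.5(ps − 27) = 1296 - 5.5ps. Setting this equal to supply: 1296 - 5.5ps = -891 + 8ps, so ps = 162.
Buyers pay pb = 162 − 27 = 135; q' = -891 + 8·162 = 405.
Buyers' price falls by p* − pb = 151 − 135 = 16; sellers' price rises by ps − p* = 162 − 151 = 11.
So producers capture 11/27 = 11/27 of each unit of subsidy.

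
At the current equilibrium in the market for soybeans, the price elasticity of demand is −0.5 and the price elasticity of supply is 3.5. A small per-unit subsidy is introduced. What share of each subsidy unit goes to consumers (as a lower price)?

For a small subsidy around the equilibrium, the benefit split depends on the relative slopes, which at a point are proportional to the elasticities.
Buyer share = εs/(εs + |εd|) = 3.5/(3.5 + 0.5) = 0.875; seller share = |εd|/(εs + |εd|) = 0.125.

Consumer share = 0.875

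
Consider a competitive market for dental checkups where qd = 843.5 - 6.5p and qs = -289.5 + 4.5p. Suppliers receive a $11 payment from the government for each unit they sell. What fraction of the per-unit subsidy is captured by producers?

Pre-subsidy: 843.5 - 6.5p = -289.5 + 4.5p gives p* = 103, q* = 174.
With the subsidy, sellers receive ps = pb + 11 for each unit, where pb is the price buyers pay.
Supply in terms of pb becomes qs = -289.5 + 4.5(pb + 11) = -240 + 4.5pb. Setting this equal to demand: 843.5 - 6.5pb = -240 + 4.5pb, so pb = 98.5.
Sellers receive ps = 98.5 + 11 = 109.5; q' = 843.5 − 6.5·98.5 = 203.25.
Buyers' price falls by p* − pb = 103 − 98.5 = 4.5; sellers' price rises by ps − p* = 109.5 − 103 = 6.5.
So producers capture 6.5/11 = 13/22 of each unit of subsidy.

Producer share = 13/22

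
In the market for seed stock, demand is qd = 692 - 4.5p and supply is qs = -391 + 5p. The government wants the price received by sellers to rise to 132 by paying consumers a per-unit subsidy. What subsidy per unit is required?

At a seller price of 132, quantity supplied is -391 + 5·132 = 269.
Buyers absorb 269 only when they pay pb with 692 − 4.5·pb = 269, i.e. pb = 94.
s = ps − pb = 132 − 94 = 38.

Required subsidy s = 38 per unit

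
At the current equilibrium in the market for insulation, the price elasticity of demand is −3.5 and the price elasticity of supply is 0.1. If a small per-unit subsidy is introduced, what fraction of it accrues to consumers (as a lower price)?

Consumer share = 1/36

For a small subsidy around the equilibrium, the benefit split depends on the relative slopes, which at a point are proportional to the elasticities.
Buyer share = εs/(εs + |εd|) = 0.1/(0.1 + 3.5) = 1/36; seller share = |εd|/(εs + |εd|) = 35/36.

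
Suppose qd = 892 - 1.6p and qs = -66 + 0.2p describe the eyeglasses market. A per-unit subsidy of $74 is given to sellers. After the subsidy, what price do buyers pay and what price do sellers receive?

Buyers pay $524; sellers receive $598

Pre-subsidy: 892 - 1.6p = -66 + 0.2p gives p* = 4790/9, q* = 364/9.
With the subsidy, sellers receive ps = pb + 74 for each unit, where pb is the price buyers pay.
Supply in terms of pb becomes qs = -66 + 0.2(pb + 74) = -51.2 + 0.2pb. Setting this equal to demand: 892 - 1.6pb = -51.2 + 0.2pb, so pb = 524.
Sellers receive ps = 524 + 74 = 598; q' = 892 − 1.6·524 = 53.6.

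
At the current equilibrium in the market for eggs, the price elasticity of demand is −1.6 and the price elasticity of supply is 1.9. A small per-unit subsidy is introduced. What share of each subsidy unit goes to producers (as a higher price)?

For a small subsidy around the equilibrium, the benefit split depends on the relative slopes, which at a point are proportional to the elasticities.
Buyer share = εs/(εs + |εd|) = 1.9/(1.9 + 1.6) = 19/35; seller share = |εd|/(εs + |εd|) = 16/35.
So producers capture 16/35 of the subsidy.

Producer share = 16/35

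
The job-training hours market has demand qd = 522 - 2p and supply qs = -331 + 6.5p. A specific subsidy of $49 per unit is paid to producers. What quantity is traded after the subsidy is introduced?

q' = 6736/17

Pre-subsidy: 522 - 2p = -331 + 6.5p gives p* = 1706/17, q* = 5462/17.
With the subsidy, sellers receive ps = pb + 49 for each unit, where pb is the price buyers pay.
Supply in terms of pb becomes qs = -331 + 6.5(pb + 49) = -12.5 + 6.5pb. Setting this equal to demand: 522 - 2pb = -12.5 + 6.5pb, so pb = 1069/17.
Sellers receive ps = 1069/17 + 49 = 1902/17; q' = 522 − 2·(1069/17) = 6736/17.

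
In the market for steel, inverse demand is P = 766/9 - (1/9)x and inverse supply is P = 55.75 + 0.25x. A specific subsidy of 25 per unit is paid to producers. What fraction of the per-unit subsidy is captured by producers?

Producer share = 9/13

Pre-subsidy: 766/9 - (1/9)x = 55.75 + 0.25x gives x* = 1057/13 and P* = 989/13.
With the subsidy, sellers receive Ps = Pb + 25 for each unit, where Pb is the price buyers pay.
On the curves, Pb = 766/9 - (1/9)x and Ps = 55.75 + 0.25x; the wedge Ps − Pb = 25 gives 55.75 + 0.25x − (766/9 - (1/9)x) = 25, so x' = 1957/13.
Then Pb = 766/9 − (1/9)·(1957/13) = 889/13 and Ps = 55.75 + 0.25·(1957/13) = 1214/13.
Buyers' price falls by P* − Pb = 989/13 − 889/13 = 100/13; sellers' price rises by Ps − P* = 1214/13 − 989/13 = 225/13.
So producers capture (225/13)/25 = 9/13 of each unit of subsidy.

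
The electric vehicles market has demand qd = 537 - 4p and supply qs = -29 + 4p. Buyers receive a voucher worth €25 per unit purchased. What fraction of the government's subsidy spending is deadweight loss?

DWL / government spending = 25/304

Pre-subsidy: 537 - 4p = -29 + 4p gives p* = 70.75, q* = 254.
With the rebate, buyers effectively pay pb = ps − 25, where ps is the price sellers receive.
Demand in terms of ps becomes qd = 537 − 4(ps − 25) = 637 - 4ps. Setting this equal to supply: 637 - 4ps = -29 + 4ps, so ps = 83.25.
Buyers pay pb = 83.25 − 25 = 58.25; q' = -29 + 4·83.25 = 304.
ΔCS = ½(254 + 304)(70.75 − 58.25) = 3487.5; ΔPS = ½(254 + 304)(83.25 − 70.75) = 3487.5.
Government spending = 25 × 304 = 7600.
DWL = ½ × 25 × (304 − 254) = 625; fraction = 625 / 7600 = 25/304.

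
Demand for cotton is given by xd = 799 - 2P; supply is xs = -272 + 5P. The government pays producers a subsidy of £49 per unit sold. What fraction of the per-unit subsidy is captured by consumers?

Consumer share = 5/7

Pre-subsidy: 799 - 2P = -272 + 5P gives P* = 153, x* = 493.
With the subsidy, sellers receive Ps = Pb + 49 for each unit, where Pb is the price buyers pay.
Supply in terms of Pb becomes xs = -272 + 5(Pb + 49) = -27 + 5Pb. Setting this equal to demand: 799 - 2Pb = -27 + 5Pb, so Pb = 118.
Sellers receive Ps = 118 + 49 = 167; x' = 799 − 2·118 = 563.
Buyers' price falls by P* − Pb = 153 − 118 = 35; sellers' price rises by Ps − P* = 167 − 153 = 14.
So consumers capture 35/49 = 5/7 of each unit of subsidy.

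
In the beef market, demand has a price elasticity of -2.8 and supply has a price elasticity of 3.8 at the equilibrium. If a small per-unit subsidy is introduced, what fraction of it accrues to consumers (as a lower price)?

Consumer share = 19/33

For a small subsidy around the equilibrium, the benefit split depends on the relative slopes, which at a point are proportional to the elasticities.
Buyer share = εs/(εs + |εd|) = 3.8/(3.8 + 2.8) = 19/33; seller share = |εd|/(εs + |εd|) = 14/33.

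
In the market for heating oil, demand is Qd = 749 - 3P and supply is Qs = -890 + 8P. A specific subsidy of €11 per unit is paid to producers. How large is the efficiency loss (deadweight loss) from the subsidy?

Pre-subsidy: 749 - 3P = -890 + 8P gives P* = 149, Q* = 302.
With the subsidy, sellers receive Ps = Pb + 11 for each unit, where Pb is the price buyers pay.
Supply in terms of Pb becomes Qs = -890 + 8(Pb + 11) = -802 + 8Pb. Setting this equal to demand: 749 - 3Pb = -802 + 8Pb, so Pb = 141.
Sellers receive Ps = 141 + 11 = 152; Q' = 749 − 3·141 = 326.
The subsidy expands output by 326 − 302 = 24 past the efficient level; on those units the gap between marginal cost and willingness to pay runs from 0 up to 11.
DWL = ½ × 11 × 24 = 132.

Deadweight loss = €132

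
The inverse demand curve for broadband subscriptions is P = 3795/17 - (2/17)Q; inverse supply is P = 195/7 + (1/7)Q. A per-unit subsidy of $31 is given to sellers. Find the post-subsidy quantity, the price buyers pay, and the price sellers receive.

Pre-subsidy: 3795/17 - (2/17)Q = 195/7 + (1/7)Q gives Q* = 750 and P* = 135.
With the subsidy, sellers receive Ps = Pb + 31 for each unit, where Pb is the price buyers pay.
On the curves, Pb = 3795/17 - (2/17)Q and Ps = 195/7 + (1/7)Q; the wedge Ps − Pb = 31 gives 195/7 + (1/7)Q − (3795/17 - (2/17)Q) = 31, so Q' = 869.
Then Pb = 3795/17 − (2/17)·869 = 121 and Ps = 195/7 + (1/7)·869 = 152.

Q' = 869; buyers pay $121; sellers receive $152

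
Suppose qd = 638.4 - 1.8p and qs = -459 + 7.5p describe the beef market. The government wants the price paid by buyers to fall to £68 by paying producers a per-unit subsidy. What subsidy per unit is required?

Required subsidy s = £62 per unit

At a buyer price of 68, quantity demanded is 638.4 − 1.8·68 = 516.
Sellers supply 516 only when they receive ps with -459 + 7.5·ps = 516, i.e. ps = 130.
s = ps − pb = 130 − 68 = 62.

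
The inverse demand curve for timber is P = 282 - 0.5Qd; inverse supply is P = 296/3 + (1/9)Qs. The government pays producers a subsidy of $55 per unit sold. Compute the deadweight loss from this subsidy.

Pre-subsidy: 282 - 0.5Q = 296/3 + (1/9)Q gives Q* = 300 and P* = 132.
With the subsidy, sellers receive Ps = Pb + 55 for each unit, where Pb is the price buyers pay.
On the curves, Pb = 282 - 0.5Q and Ps = 296/3 + (1/9)Q; the wedge Ps − Pb = 55 gives 296/3 + (1/9)Q − (282 - 0.5Q) = 55, so Q' = 390.
Then Pb = 282 − 0.5·390 = 87 and Ps = 296/3 + (1/9)·390 = 142.
The subsidy expands output by 390 − 300 = 90 past the efficient level; on those units the gap between marginal cost and willingness to pay runs from 0 up to 55.
DWL = ½ × 55 × 90 = 2475.

Deadweight loss = $2475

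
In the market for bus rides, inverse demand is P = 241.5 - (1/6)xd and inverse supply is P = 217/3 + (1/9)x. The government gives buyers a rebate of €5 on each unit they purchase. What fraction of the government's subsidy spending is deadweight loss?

DWL / government spending = 3/209

Pre-subsidy: 241.5 - (1/6)x = 217/3 + (1/9)x gives x* = 609 and P* = 140.
With the rebate, buyers effectively pay Pb = Ps − 5, where Ps is the price sellers receive.
On the curves, Pb = 241.5 - (1/6)x and Ps = 217/3 + (1/9)x; the wedge Ps − Pb = 5 gives 217/3 + (1/9)x − (241.5 - (1/6)x) = 5, so x' = 627.
Then Pb = 241.5 − (1/6)·627 = 137 and Ps = 217/3 + (1/9)·627 = 142.
ΔCS = ½(609 + 627)(140 − 137) = 1854; ΔPS = ½(609 + 627)(142 − 140) = 1236.
Government spending = 5 × 627 = 3135.
DWL = ½ × 5 × (627 − 609) = 45; fraction = 45 / 3135 = 3/209.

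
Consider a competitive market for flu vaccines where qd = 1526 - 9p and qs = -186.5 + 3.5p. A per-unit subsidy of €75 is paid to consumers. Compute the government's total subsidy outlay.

Government cost = €36150

Pre-subsidy: 1526 - 9p = -186.5 + 3.5p gives p* = 137, q* = 293.
With the rebate, buyers effectively pay pb = ps − 75, where ps is the price sellers receive.
Demand in terms of ps becomes qd = 1526 − 9(ps − 75) = 2201 - 9ps. Setting this equal to supply: 2201 - 9ps = -186.5 + 3.5ps, so ps = 191.
Buyers pay pb = 191 − 75 = 116; q' = -186.5 + 3.5·191 = 482.
Government outlay = subsidy × quantity = 75 × 482 = 36150.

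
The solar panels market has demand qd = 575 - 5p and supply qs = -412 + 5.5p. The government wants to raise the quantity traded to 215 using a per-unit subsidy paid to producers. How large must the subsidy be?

Required subsidy s = 42 per unit

At q = 215, invert demand for the buyer price: pb = (575 − 215)/5 = 72; invert supply for the seller price: ps = (215 − (-412))/5.5 = 114.
The subsidy must fill the gap: s = ps − pb = 114 − 72 = 42.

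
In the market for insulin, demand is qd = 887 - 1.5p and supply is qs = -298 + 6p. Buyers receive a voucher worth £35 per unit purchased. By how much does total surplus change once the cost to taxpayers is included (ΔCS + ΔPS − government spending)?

Net change in total surplus = -£735

Pre-subsidy: 887 - 1.5p = -298 + 6p gives p* = 158, q* = 650.
With the rebate, buyers effectively pay pb = ps − 35, where ps is the price sellers receive.
Demand in terms of ps becomes qd = 887 − 1.5(ps − 35) = 939.5 - 1.5ps. Setting this equal to supply: 939.5 - 1.5ps = -298 + 6ps, so ps = 165.
Buyers pay pb = 165 − 35 = 130; q' = -298 + 6·165 = 692.
ΔCS = ½(650 + 692)(158 − 130) = 18788; ΔPS = ½(650 + 692)(165 − 158) = 4697.
Government spending = 35 × 692 = 24220.
Net change = 18788 + 4697 − 24220 = -735. The loss equals the DWL triangle ½·35·42.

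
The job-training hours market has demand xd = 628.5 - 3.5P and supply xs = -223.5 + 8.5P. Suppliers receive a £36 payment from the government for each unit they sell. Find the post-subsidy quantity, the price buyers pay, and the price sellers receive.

Pre-subsidy: 628.5 - 3.5P = -223.5 + 8.5P gives P* = 71, x* = 380.
With the subsidy, sellers receive Ps = Pb + 36 for each unit, where Pb is the price buyers pay.
Supply in terms of Pb becomes xs = -223.5 + 8.5(Pb + 36) = 82.5 + 8.5Pb. Setting this equal to demand: 628.5 - 3.5Pb = 82.5 + 8.5Pb, so Pb = 45.5.
Sellers receive Ps = 45.5 + 36 = 81.5; x' = 628.5 − 3.5·45.5 = 469.25.

x' = 469.25; buyers pay £45.5; sellers receive £81.5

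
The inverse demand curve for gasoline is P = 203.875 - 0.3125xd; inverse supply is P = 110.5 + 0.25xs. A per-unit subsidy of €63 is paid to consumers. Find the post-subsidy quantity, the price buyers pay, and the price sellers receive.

Pre-subsidy: 203.875 - 0.3125x = 110.5 + 0.25x gives x* = 166 and P* = 152.
With the rebate, buyers effectively pay Pb = Ps − 63, where Ps is the price sellers receive.
On the curves, Pb = 203.875 - 0.3125x and Ps = 110.5 + 0.25x; the wedge Ps − Pb = 63 gives 110.5 + 0.25x − (203.875 - 0.3125x) = 63, so x' = 278.
Then Pb = 203.875 − 0.3125·278 = 117 and Ps = 110.5 + 0.25·278 = 180.

x' = 278; buyers pay €117; sellers receive €180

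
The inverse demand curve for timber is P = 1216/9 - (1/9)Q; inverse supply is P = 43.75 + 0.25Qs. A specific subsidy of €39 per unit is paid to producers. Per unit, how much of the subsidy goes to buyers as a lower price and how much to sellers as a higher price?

Buyers gain €12 per unit; sellers gain €27 per unit

Pre-subsidy: 1216/9 - (1/9)Q = 43.75 + 0.25Q gives Q* = 253 and P* = 107.
With the subsidy, sellers receive Ps = Pb + 39 for each unit, where Pb is the price buyers pay.
On the curves, Pb = 1216/9 - (1/9)Q and Ps = 43.75 + 0.25Q; the wedge Ps − Pb = 39 gives 43.75 + 0.25Q − (1216/9 - (1/9)Q) = 39, so Q' = 361.
Then Pb = 1216/9 − (1/9)·361 = 95 and Ps = 43.75 + 0.25·361 = 134.
Buyers' price falls by P* − Pb = 107 − 95 = 12; sellers' price rises by Ps − P* = 134 − 107 = 27.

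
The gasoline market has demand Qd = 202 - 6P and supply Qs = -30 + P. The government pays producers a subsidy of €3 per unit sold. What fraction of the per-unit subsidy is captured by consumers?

Consumer share = 1/7

Pre-subsidy: 202 - 6P = -30 + P gives P* = 232/7, Q* = 22/7.
With the subsidy, sellers receive Ps = Pb + 3 for each unit, where Pb is the price buyers pay.
Supply in terms of Pb becomes Qs = -30 + 1(Pb + 3) = -27 + Pb. Setting this equal to demand: 202 - 6Pb = -27 + Pb, so Pb = 229/7.
Sellers receive Ps = 229/7 + 3 = 250/7; Q' = 202 − 6·(229/7) = 40/7.
Buyers' price falls by P* − Pb = 232/7 − 229/7 = 3/7; sellers' price rises by Ps − P* = 250/7 − 232/7 = 18/7.
So consumers capture (3/7)/3 = 1/7 of each unit of subsidy.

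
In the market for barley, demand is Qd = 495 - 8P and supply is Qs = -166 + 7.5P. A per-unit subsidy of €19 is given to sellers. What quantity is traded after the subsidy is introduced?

Q' = 7049/31

Pre-subsidy: 495 - 8P = -166 + 7.5P gives P* = 1322/31, Q* = 4769/31.
With the subsidy, sellers receive Ps = Pb + 19 for each unit, where Pb is the price buyers pay.
Supply in terms of Pb becomes Qs = -166 + 7.5(Pb + 19) = -23.5 + 7.5Pb. Setting this equal to demand: 495 - 8Pb = -23.5 + 7.5Pb, so Pb = 1037/31.
Sellers receive Ps = 1037/31 + 19 = 1626/31; Q' = 495 − 8·(1037/31) = 7049/31.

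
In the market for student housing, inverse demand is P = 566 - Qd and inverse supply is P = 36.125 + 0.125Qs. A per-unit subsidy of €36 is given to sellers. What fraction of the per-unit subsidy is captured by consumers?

Pre-subsidy: 566 - Q = 36.125 + 0.125Q gives Q* = 471 and P* = 95.
With the subsidy, sellers receive Ps = Pb + 36 for each unit, where Pb is the price buyers pay.
On the curves, Pb = 566 - Q and Ps = 36.125 + 0.125Q; the wedge Ps − Pb = 36 gives 36.125 + 0.125Q − (566 - Q) = 36, so Q' = 503.
Then Pb = 566 − 1·503 = 63 and Ps = 36.125 + 0.125·503 = 99.
Buyers' price falls by P* − Pb = 95 − 63 = 32; sellers' price rises by Ps − P* = 99 − 95 = 4.
So consumers capture 32/36 = 8/9 of each unit of subsidy.

Consumer share = 8/9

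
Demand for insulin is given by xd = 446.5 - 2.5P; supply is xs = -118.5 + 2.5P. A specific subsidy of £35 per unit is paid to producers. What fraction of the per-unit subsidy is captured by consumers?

Pre-subsidy: 446.5 - 2.5P = -118.5 + 2.5P gives P* = 113, x* = 164.
With the subsidy, sellers receive Ps = Pb + 35 for each unit, where Pb is the price buyers pay.
Supply in terms of Pb becomes xs = -118.5 + 2.5(Pb + 35) = -31 + 2.5Pb. Setting this equal to demand: 446.5 - 2.5Pb = -31 + 2.5Pb, so Pb = 95.5.
Sellers receive Ps = 95.5 + 35 = 130.5; x' = 446.5 − 2.5·95.5 = 207.75.
Buyers' price falls by P* − Pb = 113 − 95.5 = 17.5; sellers' price rises by Ps − P* = 130.5 − 113 = 17.5.
So consumers capture 17.5/35 = 0.5 of each unit of subsidy.

Consumer share = 0.5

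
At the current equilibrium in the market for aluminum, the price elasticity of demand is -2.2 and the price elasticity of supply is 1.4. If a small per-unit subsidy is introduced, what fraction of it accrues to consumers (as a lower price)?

For a small subsidy around the equilibrium, the benefit split depends on the relative slopes, which at a point are proportional to the elasticities.
Buyer share = εs/(εs + |εd|) = 1.4/(1.4 + 2.2) = 7/18; seller share = |εd|/(εs + |εd|) = 11/18.

Consumer share = 7/18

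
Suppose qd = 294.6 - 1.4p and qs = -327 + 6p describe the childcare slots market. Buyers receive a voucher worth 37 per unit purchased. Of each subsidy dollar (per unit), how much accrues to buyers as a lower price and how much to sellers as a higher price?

Pre-subsidy: 294.6 - 1.4p = -327 + 6p gives p* = 84, q* = 177.
With the rebate, buyers effectively pay pb = ps − 37, where ps is the price sellers receive.
Demand in terms of ps becomes qd = 294.6 − 1.4(ps − 37) = 346.4 - 1.4ps. Setting this equal to supply: 346.4 - 1.4ps = -327 + 6ps, so ps = 91.
Buyers pay pb = 91 − 37 = 54; q' = -327 + 6·91 = 219.
Buyers' price falls by p* − pb = 84 − 54 = 30; sellers' price rises by ps − p* = 91 − 84 = 7.

Buyers gain 30 per unit; sellers gain 7 per unit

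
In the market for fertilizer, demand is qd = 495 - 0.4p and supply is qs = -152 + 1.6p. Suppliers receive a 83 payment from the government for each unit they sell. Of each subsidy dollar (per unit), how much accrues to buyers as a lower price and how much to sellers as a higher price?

Buyers gain 66.4 per unit; sellers gain 16.6 per unit

Pre-subsidy: 495 - 0.4p = -152 + 1.6p gives p* = 323.5, q* = 365.6.
With the subsidy, sellers receive ps = pb + 83 for each unit, where pb is the price buyers pay.
Supply in terms of pb becomes qs = -152 + 1.6(pb + 83) = -19.2 + 1.6pb. Setting this equal to demand: 495 - 0.4pb = -19.2 + 1.6pb, so pb = 257.1.
Sellers receive ps = 257.1 + 83 = 340.1; q' = 495 − 0.4·257.1 = 392.16.
Buyers' price falls by p* − pb = 323.5 − 257.1 = 66.4; sellers' price rises by ps − p* = 340.1 − 323.5 = 16.6.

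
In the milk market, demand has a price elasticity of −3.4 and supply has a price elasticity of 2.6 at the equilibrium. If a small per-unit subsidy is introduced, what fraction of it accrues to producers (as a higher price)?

For a small subsidy around the equilibrium, the benefit split depends on the relative slopes, which at a point are proportional to the elasticities.
Buyer share = εs/(εs + |εd|) = 2.6/(2.6 + 3.4) = 13/30; seller share = |εd|/(εs + |εd|) = 17/30.
So producers capture 17/30 of the subsidy.

Producer share = 17/30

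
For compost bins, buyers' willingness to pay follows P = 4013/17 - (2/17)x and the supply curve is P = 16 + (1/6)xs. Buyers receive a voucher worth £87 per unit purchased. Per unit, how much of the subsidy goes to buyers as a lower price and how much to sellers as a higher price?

Pre-subsidy: 4013/17 - (2/17)x = 16 + (1/6)x gives x* = 774 and P* = 145.
With the rebate, buyers effectively pay Pb = Ps − 87, where Ps is the price sellers receive.
On the curves, Pb = 4013/17 - (2/17)x and Ps = 16 + (1/6)x; the wedge Ps − Pb = 87 gives 16 + (1/6)x − (4013/17 - (2/17)x) = 87, so x' = 1080.
Then Pb = 4013/17 − (2/17)·1080 = 109 and Ps = 16 + (1/6)·1080 = 196.
Buyers' price falls by P* − Pb = 145 − 109 = 36; sellers' price rises by Ps − P* = 196 − 145 = 51.

Buyers gain £36 per unit; sellers gain £51 per unit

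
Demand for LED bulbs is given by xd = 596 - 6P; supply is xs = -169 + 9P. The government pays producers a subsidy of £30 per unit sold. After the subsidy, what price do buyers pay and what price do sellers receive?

Buyers pay £33; sellers receive £63

Pre-subsidy: 596 - 6P = -169 + 9P gives P* = 51, x* = 290.
With the subsidy, sellers receive Ps = Pb + 30 for each unit, where Pb is the price buyers pay.
Supply in terms of Pb becomes xs = -169 + 9(Pb + 30) = 101 + 9Pb. Setting this equal to demand: 596 - 6Pb = 101 + 9Pb, so Pb = 33.
Sellers receive Ps = 33 + 30 = 63; x' = 596 − 6·33 = 398.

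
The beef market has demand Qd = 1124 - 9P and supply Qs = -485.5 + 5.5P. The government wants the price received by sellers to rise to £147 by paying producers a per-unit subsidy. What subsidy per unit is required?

Required subsidy s = £58 per unit

At a seller price of 147, quantity supplied is -485.5 + 5.5·147 = 323.
Buyers absorb 323 only when they pay Pb with 1124 − 9·Pb = 323, i.e. Pb = 89.
s = Ps − Pb = 147 − 89 = 58.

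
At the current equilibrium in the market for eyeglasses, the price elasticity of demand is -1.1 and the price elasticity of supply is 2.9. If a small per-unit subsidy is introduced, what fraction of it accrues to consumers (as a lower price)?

Consumer share = 0.725

For a small subsidy around the equilibrium, the benefit split depends on the relative slopes, which at a point are proportional to the elasticities.
Buyer share = εs/(εs + |εd|) = 2.9/(2.9 + 1.1) = 0.725; seller share = |εd|/(εs + |εd|) = 0.275.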